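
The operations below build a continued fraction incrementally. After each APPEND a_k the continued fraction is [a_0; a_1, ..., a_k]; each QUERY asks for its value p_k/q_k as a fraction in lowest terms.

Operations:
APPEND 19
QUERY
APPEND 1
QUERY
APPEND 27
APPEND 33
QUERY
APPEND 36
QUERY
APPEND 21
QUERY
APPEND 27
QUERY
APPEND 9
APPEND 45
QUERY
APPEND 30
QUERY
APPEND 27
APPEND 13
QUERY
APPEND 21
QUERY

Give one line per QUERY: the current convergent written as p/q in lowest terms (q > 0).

19/1
20/1
18467/925
665371/33328
13991258/700813
378429337/18955279
154271917432/7727379859
4631577378251/231992694094
1632320772070968/81761884259255
34403943074620537/1723271099564752

APPEND 19: p_0 = 19·1 + 0 = 19, q_0 = 19·0 + 1 = 1 → 19/1
APPEND 1: p_1 = 1·19 + 1 = 20, q_1 = 1·1 + 0 = 1 → 20/1
APPEND 27: p_2 = 27·20 + 19 = 559, q_2 = 27·1 + 1 = 28 → 559/28
APPEND 33: p_3 = 33·559 + 20 = 18467, q_3 = 33·28 + 1 = 925 → 18467/925
APPEND 36: p_4 = 36·18467 + 559 = 665371, q_4 = 36·925 + 28 = 33328 → 665371/33328
APPEND 21: p_5 = 21·665371 + 18467 = 13991258, q_5 = 21·33328 + 925 = 700813 → 13991258/700813
APPEND 27: p_6 = 27·13991258 + 665371 = 378429337, q_6 = 27·700813 + 33328 = 18955279 → 378429337/18955279
APPEND 9: p_7 = 9·378429337 + 13991258 = 3419855291, q_7 = 9·18955279 + 700813 = 171298324 → 3419855291/171298324
APPEND 45: p_8 = 45·3419855291 + 378429337 = 154271917432, q_8 = 45·171298324 + 18955279 = 7727379859 → 154271917432/7727379859
APPEND 30: p_9 = 30·154271917432 + 3419855291 = 4631577378251, q_9 = 30·7727379859 + 171298324 = 231992694094 → 4631577378251/231992694094
APPEND 27: p_10 = 27·4631577378251 + 154271917432 = 125206861130209, q_10 = 27·231992694094 + 7727379859 = 6271530120397 → 125206861130209/6271530120397
APPEND 13: p_11 = 13·125206861130209 + 4631577378251 = 1632320772070968, q_11 = 13·6271530120397 + 231992694094 = 81761884259255 → 1632320772070968/81761884259255
APPEND 21: p_12 = 21·1632320772070968 + 125206861130209 = 34403943074620537, q_12 = 21·81761884259255 + 6271530120397 = 1723271099564752 → 34403943074620537/1723271099564752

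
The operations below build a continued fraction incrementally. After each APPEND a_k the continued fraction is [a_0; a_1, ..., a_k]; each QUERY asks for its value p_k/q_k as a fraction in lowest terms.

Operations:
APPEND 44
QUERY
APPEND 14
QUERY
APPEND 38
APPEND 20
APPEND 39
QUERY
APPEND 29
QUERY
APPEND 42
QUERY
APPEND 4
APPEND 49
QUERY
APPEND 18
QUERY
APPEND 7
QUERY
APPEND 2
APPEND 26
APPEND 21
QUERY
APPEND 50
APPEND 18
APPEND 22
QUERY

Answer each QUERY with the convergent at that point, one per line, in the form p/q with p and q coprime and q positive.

44/1
617/14
18369753/416819
533193254/12098425
22412486421/508550669
4441386294383/100777304618
80035136437832/1816037784225
564687341359207/12813041794193
673405605247009909/15279914268496270
13394623896496431288039/303930800697958262803

APPEND 44: p_0 = 44·1 + 0 = 44, q_0 = 44·0 + 1 = 1 → 44/1
APPEND 14: p_1 = 14·44 + 1 = 617, q_1 = 14·1 + 0 = 14 → 617/14
APPEND 38: p_2 = 38·617 + 44 = 23490, q_2 = 38·14 + 1 = 533 → 23490/533
APPEND 20: p_3 = 20·23490 + 617 = 470417, q_3 = 20·533 + 14 = 10674 → 470417/10674
APPEND 39: p_4 = 39·470417 + 23490 = 18369753, q_4 = 39·10674 + 533 = 416819 → 18369753/416819
APPEND 29: p_5 = 29·18369753 + 470417 = 533193254, q_5 = 29·416819 + 10674 = 12098425 → 533193254/12098425
APPEND 42: p_6 = 42·533193254 + 18369753 = 22412486421, q_6 = 42·12098425 + 416819 = 508550669 → 22412486421/508550669
APPEND 4: p_7 = 4·22412486421 + 533193254 = 90183138938, q_7 = 4·508550669 + 12098425 = 2046301101 → 90183138938/2046301101
APPEND 49: p_8 = 49·90183138938 + 22412486421 = 4441386294383, q_8 = 49·2046301101 + 508550669 = 100777304618 → 4441386294383/100777304618
APPEND 18: p_9 = 18·4441386294383 + 90183138938 = 80035136437832, q_9 = 18·100777304618 + 2046301101 = 1816037784225 → 80035136437832/1816037784225
APPEND 7: p_10 = 7·80035136437832 + 4441386294383 = 564687341359207, q_10 = 7·1816037784225 + 100777304618 = 12813041794193 → 564687341359207/12813041794193
APPEND 2: p_11 = 2·564687341359207 + 80035136437832 = 1209409819156246, q_11 = 2·12813041794193 + 1816037784225 = 27442121372611 → 1209409819156246/27442121372611
APPEND 26: p_12 = 26·1209409819156246 + 564687341359207 = 32009342639421603, q_12 = 26·27442121372611 + 12813041794193 = 726308197482079 → 32009342639421603/726308197482079
APPEND 21: p_13 = 21·32009342639421603 + 1209409819156246 = 673405605247009909, q_13 = 21·726308197482079 + 27442121372611 = 15279914268496270 → 673405605247009909/15279914268496270
APPEND 50: p_14 = 50·673405605247009909 + 32009342639421603 = 33702289604989917053, q_14 = 50·15279914268496270 + 726308197482079 = 764722021622295579 → 33702289604989917053/764722021622295579
APPEND 18: p_15 = 18·33702289604989917053 + 673405605247009909 = 607314618495065516863, q_15 = 18·764722021622295579 + 15279914268496270 = 13780276303469816692 → 607314618495065516863/13780276303469816692
APPEND 22: p_16 = 22·607314618495065516863 + 33702289604989917053 = 13394623896496431288039, q_16 = 22·13780276303469816692 + 764722021622295579 = 303930800697958262803 → 13394623896496431288039/303930800697958262803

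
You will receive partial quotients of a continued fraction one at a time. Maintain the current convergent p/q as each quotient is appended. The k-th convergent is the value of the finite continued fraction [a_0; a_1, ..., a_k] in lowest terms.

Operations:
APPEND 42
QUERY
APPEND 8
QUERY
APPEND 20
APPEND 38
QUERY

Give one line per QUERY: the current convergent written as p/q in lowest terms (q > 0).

42/1
337/8
258053/6126

APPEND 42: p_0 = 42·1 + 0 = 42, q_0 = 42·0 + 1 = 1 → 42/1
APPEND 8: p_1 = 8·42 + 1 = 337, q_1 = 8·1 + 0 = 8 → 337/8
APPEND 20: p_2 = 20·337 + 42 = 6782, q_2 = 20·8 + 1 = 161 → 6782/161
APPEND 38: p_3 = 38·6782 + 337 = 258053, q_3 = 38·161 + 8 = 6126 → 258053/6126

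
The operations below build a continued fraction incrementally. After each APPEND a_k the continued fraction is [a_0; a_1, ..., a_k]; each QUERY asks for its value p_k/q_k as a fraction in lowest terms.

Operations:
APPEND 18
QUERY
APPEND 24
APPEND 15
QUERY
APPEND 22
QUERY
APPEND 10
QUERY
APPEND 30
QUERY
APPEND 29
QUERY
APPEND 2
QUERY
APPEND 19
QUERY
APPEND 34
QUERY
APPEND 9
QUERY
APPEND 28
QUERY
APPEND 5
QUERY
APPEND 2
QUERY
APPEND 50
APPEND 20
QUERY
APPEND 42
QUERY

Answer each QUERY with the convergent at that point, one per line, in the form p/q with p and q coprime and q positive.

APPEND 18: p_0 = 18·1 + 0 = 18, q_0 = 18·0 + 1 = 1 → 18/1
APPEND 24: p_1 = 24·18 + 1 = 433, q_1 = 24·1 + 0 = 24 → 433/24
APPEND 15: p_2 = 15·433 + 18 = 6513, q_2 = 15·24 + 1 = 361 → 6513/361
APPEND 22: p_3 = 22·6513 + 433 = 143719, q_3 = 22·361 + 24 = 7966 → 143719/7966
APPEND 10: p_4 = 10·143719 + 6513 = 1443703, q_4 = 10·7966 + 361 = 80021 → 1443703/80021
APPEND 30: p_5 = 30·1443703 + 143719 = 43454809, q_5 = 30·80021 + 7966 = 2408596 → 43454809/2408596
APPEND 29: p_6 = 29·43454809 + 1443703 = 1261633164, q_6 = 29·2408596 + 80021 = 69929305 → 1261633164/69929305
APPEND 2: p_7 = 2·1261633164 + 43454809 = 2566721137, q_7 = 2·69929305 + 2408596 = 142267206 → 2566721137/142267206
APPEND 19: p_8 = 19·2566721137 + 1261633164 = 50029334767, q_8 = 19·142267206 + 69929305 = 2773006219 → 50029334767/2773006219
APPEND 34: p_9 = 34·50029334767 + 2566721137 = 1703564103215, q_9 = 34·2773006219 + 142267206 = 94424478652 → 1703564103215/94424478652
APPEND 9: p_10 = 9·1703564103215 + 50029334767 = 15382106263702, q_10 = 9·94424478652 + 2773006219 = 852593314087 → 15382106263702/852593314087
APPEND 28: p_11 = 28·15382106263702 + 1703564103215 = 432402539486871, q_11 = 28·852593314087 + 94424478652 = 23967037273088 → 432402539486871/23967037273088
APPEND 5: p_12 = 5·432402539486871 + 15382106263702 = 2177394803698057, q_12 = 5·23967037273088 + 852593314087 = 120687779679527 → 2177394803698057/120687779679527
APPEND 2: p_13 = 2·2177394803698057 + 432402539486871 = 4787192146882985, q_13 = 2·120687779679527 + 23967037273088 = 265342596632142 → 4787192146882985/265342596632142
APPEND 50: p_14 = 50·4787192146882985 + 2177394803698057 = 241537002147847307, q_14 = 50·265342596632142 + 120687779679527 = 13387817611286627 → 241537002147847307/13387817611286627
APPEND 20: p_15 = 20·241537002147847307 + 4787192146882985 = 4835527235103829125, q_15 = 20·13387817611286627 + 265342596632142 = 268021694822364682 → 4835527235103829125/268021694822364682
APPEND 42: p_16 = 42·4835527235103829125 + 241537002147847307 = 203333680876508670557, q_16 = 42·268021694822364682 + 13387817611286627 = 11270299000150603271 → 203333680876508670557/11270299000150603271

18/1
6513/361
143719/7966
1443703/80021
43454809/2408596
1261633164/69929305
2566721137/142267206
50029334767/2773006219
1703564103215/94424478652
15382106263702/852593314087
432402539486871/23967037273088
2177394803698057/120687779679527
4787192146882985/265342596632142
4835527235103829125/268021694822364682
203333680876508670557/11270299000150603271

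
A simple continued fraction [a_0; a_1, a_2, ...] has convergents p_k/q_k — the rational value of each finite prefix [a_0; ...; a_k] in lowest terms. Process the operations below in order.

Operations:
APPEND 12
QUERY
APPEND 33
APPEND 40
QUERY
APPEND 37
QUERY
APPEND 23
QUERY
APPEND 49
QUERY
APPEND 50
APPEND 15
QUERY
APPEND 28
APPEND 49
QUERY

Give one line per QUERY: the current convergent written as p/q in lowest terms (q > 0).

APPEND 12: p_0 = 12·1 + 0 = 12, q_0 = 12·0 + 1 = 1 → 12/1
APPEND 33: p_1 = 33·12 + 1 = 397, q_1 = 33·1 + 0 = 33 → 397/33
APPEND 40: p_2 = 40·397 + 12 = 15892, q_2 = 40·33 + 1 = 1321 → 15892/1321
APPEND 37: p_3 = 37·15892 + 397 = 588401, q_3 = 37·1321 + 33 = 48910 → 588401/48910
APPEND 23: p_4 = 23·588401 + 15892 = 13549115, q_4 = 23·48910 + 1321 = 1126251 → 13549115/1126251
APPEND 49: p_5 = 49·13549115 + 588401 = 664495036, q_5 = 49·1126251 + 48910 = 55235209 → 664495036/55235209
APPEND 50: p_6 = 50·664495036 + 13549115 = 33238300915, q_6 = 50·55235209 + 1126251 = 2762886701 → 33238300915/2762886701
APPEND 15: p_7 = 15·33238300915 + 664495036 = 499239008761, q_7 = 15·2762886701 + 55235209 = 41498535724 → 499239008761/41498535724
APPEND 28: p_8 = 28·499239008761 + 33238300915 = 14011930546223, q_8 = 28·41498535724 + 2762886701 = 1164721886973 → 14011930546223/1164721886973
APPEND 49: p_9 = 49·14011930546223 + 499239008761 = 687083835773688, q_9 = 49·1164721886973 + 41498535724 = 57112870997401 → 687083835773688/57112870997401

12/1
15892/1321
588401/48910
13549115/1126251
664495036/55235209
499239008761/41498535724
687083835773688/57112870997401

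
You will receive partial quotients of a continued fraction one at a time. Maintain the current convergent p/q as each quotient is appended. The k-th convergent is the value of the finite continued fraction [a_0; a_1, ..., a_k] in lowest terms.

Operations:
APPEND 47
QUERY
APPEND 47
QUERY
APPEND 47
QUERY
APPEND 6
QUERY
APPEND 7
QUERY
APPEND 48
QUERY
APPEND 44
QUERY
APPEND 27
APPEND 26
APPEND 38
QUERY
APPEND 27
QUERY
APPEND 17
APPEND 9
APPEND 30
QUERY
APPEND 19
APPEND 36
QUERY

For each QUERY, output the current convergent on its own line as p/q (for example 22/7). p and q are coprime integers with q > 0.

APPEND 47: p_0 = 47·1 + 0 = 47, q_0 = 47·0 + 1 = 1 → 47/1
APPEND 47: p_1 = 47·47 + 1 = 2210, q_1 = 47·1 + 0 = 47 → 2210/47
APPEND 47: p_2 = 47·2210 + 47 = 103917, q_2 = 47·47 + 1 = 2210 → 103917/2210
APPEND 6: p_3 = 6·103917 + 2210 = 625712, q_3 = 6·2210 + 47 = 13307 → 625712/13307
APPEND 7: p_4 = 7·625712 + 103917 = 4483901, q_4 = 7·13307 + 2210 = 95359 → 4483901/95359
APPEND 48: p_5 = 48·4483901 + 625712 = 215852960, q_5 = 48·95359 + 13307 = 4590539 → 215852960/4590539
APPEND 44: p_6 = 44·215852960 + 4483901 = 9502014141, q_6 = 44·4590539 + 95359 = 202079075 → 9502014141/202079075
APPEND 27: p_7 = 27·9502014141 + 215852960 = 256770234767, q_7 = 27·202079075 + 4590539 = 5460725564 → 256770234767/5460725564
APPEND 26: p_8 = 26·256770234767 + 9502014141 = 6685528118083, q_8 = 26·5460725564 + 202079075 = 142180943739 → 6685528118083/142180943739
APPEND 38: p_9 = 38·6685528118083 + 256770234767 = 254306838721921, q_9 = 38·142180943739 + 5460725564 = 5408336587646 → 254306838721921/5408336587646
APPEND 27: p_10 = 27·254306838721921 + 6685528118083 = 6872970173609950, q_10 = 27·5408336587646 + 142180943739 = 146167268810181 → 6872970173609950/146167268810181
APPEND 17: p_11 = 17·6872970173609950 + 254306838721921 = 117094799790091071, q_11 = 17·146167268810181 + 5408336587646 = 2490251906360723 → 117094799790091071/2490251906360723
APPEND 9: p_12 = 9·117094799790091071 + 6872970173609950 = 1060726168284429589, q_12 = 9·2490251906360723 + 146167268810181 = 22558434426056688 → 1060726168284429589/22558434426056688
APPEND 30: p_13 = 30·1060726168284429589 + 117094799790091071 = 31938879848322978741, q_13 = 30·22558434426056688 + 2490251906360723 = 679243284688061363 → 31938879848322978741/679243284688061363
APPEND 19: p_14 = 19·31938879848322978741 + 1060726168284429589 = 607899443286421025668, q_14 = 19·679243284688061363 + 22558434426056688 = 12928180843499222585 → 607899443286421025668/12928180843499222585
APPEND 36: p_15 = 36·607899443286421025668 + 31938879848322978741 = 21916318838159479902789, q_15 = 36·12928180843499222585 + 679243284688061363 = 466093753650660074423 → 21916318838159479902789/466093753650660074423

47/1
2210/47
103917/2210
625712/13307
4483901/95359
215852960/4590539
9502014141/202079075
254306838721921/5408336587646
6872970173609950/146167268810181
31938879848322978741/679243284688061363
21916318838159479902789/466093753650660074423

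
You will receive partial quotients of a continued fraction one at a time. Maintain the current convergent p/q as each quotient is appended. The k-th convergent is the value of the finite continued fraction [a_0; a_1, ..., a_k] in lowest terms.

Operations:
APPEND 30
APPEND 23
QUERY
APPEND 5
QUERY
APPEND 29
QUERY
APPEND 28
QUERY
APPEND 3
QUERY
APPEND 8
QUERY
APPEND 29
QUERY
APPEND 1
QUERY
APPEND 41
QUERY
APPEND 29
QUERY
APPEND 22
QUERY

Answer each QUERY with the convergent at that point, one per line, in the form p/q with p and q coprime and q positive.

APPEND 30: p_0 = 30·1 + 0 = 30, q_0 = 30·0 + 1 = 1 → 30/1
APPEND 23: p_1 = 23·30 + 1 = 691, q_1 = 23·1 + 0 = 23 → 691/23
APPEND 5: p_2 = 5·691 + 30 = 3485, q_2 = 5·23 + 1 = 116 → 3485/116
APPEND 29: p_3 = 29·3485 + 691 = 101756, q_3 = 29·116 + 23 = 3387 → 101756/3387
APPEND 28: p_4 = 28·101756 + 3485 = 2852653, q_4 = 28·3387 + 116 = 94952 → 2852653/94952
APPEND 3: p_5 = 3·2852653 + 101756 = 8659715, q_5 = 3·94952 + 3387 = 288243 → 8659715/288243
APPEND 8: p_6 = 8·8659715 + 2852653 = 72130373, q_6 = 8·288243 + 94952 = 2400896 → 72130373/2400896
APPEND 29: p_7 = 29·72130373 + 8659715 = 2100440532, q_7 = 29·2400896 + 288243 = 69914227 → 2100440532/69914227
APPEND 1: p_8 = 1·2100440532 + 72130373 = 2172570905, q_8 = 1·69914227 + 2400896 = 72315123 → 2172570905/72315123
APPEND 41: p_9 = 41·2172570905 + 2100440532 = 91175847637, q_9 = 41·72315123 + 69914227 = 3034834270 → 91175847637/3034834270
APPEND 29: p_10 = 29·91175847637 + 2172570905 = 2646272152378, q_10 = 29·3034834270 + 72315123 = 88082508953 → 2646272152378/88082508953
APPEND 22: p_11 = 22·2646272152378 + 91175847637 = 58309163199953, q_11 = 22·88082508953 + 3034834270 = 1940850031236 → 58309163199953/1940850031236

691/23
3485/116
101756/3387
2852653/94952
8659715/288243
72130373/2400896
2100440532/69914227
2172570905/72315123
91175847637/3034834270
2646272152378/88082508953
58309163199953/1940850031236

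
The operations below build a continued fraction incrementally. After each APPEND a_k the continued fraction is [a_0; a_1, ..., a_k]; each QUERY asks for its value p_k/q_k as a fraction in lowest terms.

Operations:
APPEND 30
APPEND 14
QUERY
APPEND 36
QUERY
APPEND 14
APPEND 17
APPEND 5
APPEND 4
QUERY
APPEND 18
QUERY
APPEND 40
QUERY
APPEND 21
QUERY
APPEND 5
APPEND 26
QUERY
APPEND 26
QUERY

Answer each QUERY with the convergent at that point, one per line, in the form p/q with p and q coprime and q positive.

421/14
15186/505
77220931/2567929
1408372838/46834471
56412134451/1875946769
1186063196309/39441716620
156840994212205/5215639493214
4083852577633326/135805711353433

APPEND 30: p_0 = 30·1 + 0 = 30, q_0 = 30·0 + 1 = 1 → 30/1
APPEND 14: p_1 = 14·30 + 1 = 421, q_1 = 14·1 + 0 = 14 → 421/14
APPEND 36: p_2 = 36·421 + 30 = 15186, q_2 = 36·14 + 1 = 505 → 15186/505
APPEND 14: p_3 = 14·15186 + 421 = 213025, q_3 = 14·505 + 14 = 7084 → 213025/7084
APPEND 17: p_4 = 17·213025 + 15186 = 3636611, q_4 = 17·7084 + 505 = 120933 → 3636611/120933
APPEND 5: p_5 = 5·3636611 + 213025 = 18396080, q_5 = 5·120933 + 7084 = 611749 → 18396080/611749
APPEND 4: p_6 = 4·18396080 + 3636611 = 77220931, q_6 = 4·611749 + 120933 = 2567929 → 77220931/2567929
APPEND 18: p_7 = 18·77220931 + 18396080 = 1408372838, q_7 = 18·2567929 + 611749 = 46834471 → 1408372838/46834471
APPEND 40: p_8 = 40·1408372838 + 77220931 = 56412134451, q_8 = 40·46834471 + 2567929 = 1875946769 → 56412134451/1875946769
APPEND 21: p_9 = 21·56412134451 + 1408372838 = 1186063196309, q_9 = 21·1875946769 + 46834471 = 39441716620 → 1186063196309/39441716620
APPEND 5: p_10 = 5·1186063196309 + 56412134451 = 5986728115996, q_10 = 5·39441716620 + 1875946769 = 199084529869 → 5986728115996/199084529869
APPEND 26: p_11 = 26·5986728115996 + 1186063196309 = 156840994212205, q_11 = 26·199084529869 + 39441716620 = 5215639493214 → 156840994212205/5215639493214
APPEND 26: p_12 = 26·156840994212205 + 5986728115996 = 4083852577633326, q_12 = 26·5215639493214 + 199084529869 = 135805711353433 → 4083852577633326/135805711353433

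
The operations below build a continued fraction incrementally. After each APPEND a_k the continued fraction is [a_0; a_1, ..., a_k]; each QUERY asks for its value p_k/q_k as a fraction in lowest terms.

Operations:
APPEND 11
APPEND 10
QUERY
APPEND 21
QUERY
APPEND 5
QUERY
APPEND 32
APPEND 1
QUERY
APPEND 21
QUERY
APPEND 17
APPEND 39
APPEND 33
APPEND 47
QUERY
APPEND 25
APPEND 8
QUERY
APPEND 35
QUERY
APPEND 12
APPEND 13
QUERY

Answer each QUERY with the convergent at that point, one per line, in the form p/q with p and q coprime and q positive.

APPEND 11: p_0 = 11·1 + 0 = 11, q_0 = 11·0 + 1 = 1 → 11/1
APPEND 10: p_1 = 10·11 + 1 = 111, q_1 = 10·1 + 0 = 10 → 111/10
APPEND 21: p_2 = 21·111 + 11 = 2342, q_2 = 21·10 + 1 = 211 → 2342/211
APPEND 5: p_3 = 5·2342 + 111 = 11821, q_3 = 5·211 + 10 = 1065 → 11821/1065
APPEND 32: p_4 = 32·11821 + 2342 = 380614, q_4 = 32·1065 + 211 = 34291 → 380614/34291
APPEND 1: p_5 = 1·380614 + 11821 = 392435, q_5 = 1·34291 + 1065 = 35356 → 392435/35356
APPEND 21: p_6 = 21·392435 + 380614 = 8621749, q_6 = 21·35356 + 34291 = 776767 → 8621749/776767
APPEND 17: p_7 = 17·8621749 + 392435 = 146962168, q_7 = 17·776767 + 35356 = 13240395 → 146962168/13240395
APPEND 39: p_8 = 39·146962168 + 8621749 = 5740146301, q_8 = 39·13240395 + 776767 = 517152172 → 5740146301/517152172
APPEND 33: p_9 = 33·5740146301 + 146962168 = 189571790101, q_9 = 33·517152172 + 13240395 = 17079262071 → 189571790101/17079262071
APPEND 47: p_10 = 47·189571790101 + 5740146301 = 8915614281048, q_10 = 47·17079262071 + 517152172 = 803242469509 → 8915614281048/803242469509
APPEND 25: p_11 = 25·8915614281048 + 189571790101 = 223079928816301, q_11 = 25·803242469509 + 17079262071 = 20098140999796 → 223079928816301/20098140999796
APPEND 8: p_12 = 8·223079928816301 + 8915614281048 = 1793555044811456, q_12 = 8·20098140999796 + 803242469509 = 161588370467877 → 1793555044811456/161588370467877
APPEND 35: p_13 = 35·1793555044811456 + 223079928816301 = 62997506497217261, q_13 = 35·161588370467877 + 20098140999796 = 5675691107375491 → 62997506497217261/5675691107375491
APPEND 12: p_14 = 12·62997506497217261 + 1793555044811456 = 757763633011418588, q_14 = 12·5675691107375491 + 161588370467877 = 68269881658973769 → 757763633011418588/68269881658973769
APPEND 13: p_15 = 13·757763633011418588 + 62997506497217261 = 9913924735645658905, q_15 = 13·68269881658973769 + 5675691107375491 = 893184152674034488 → 9913924735645658905/893184152674034488

111/10
2342/211
11821/1065
392435/35356
8621749/776767
8915614281048/803242469509
1793555044811456/161588370467877
62997506497217261/5675691107375491
9913924735645658905/893184152674034488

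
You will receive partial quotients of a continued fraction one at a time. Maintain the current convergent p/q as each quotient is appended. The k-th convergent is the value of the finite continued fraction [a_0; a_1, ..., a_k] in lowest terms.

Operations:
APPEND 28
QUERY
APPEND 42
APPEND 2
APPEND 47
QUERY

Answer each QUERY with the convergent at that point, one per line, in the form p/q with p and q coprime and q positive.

APPEND 28: p_0 = 28·1 + 0 = 28, q_0 = 28·0 + 1 = 1 → 28/1
APPEND 42: p_1 = 42·28 + 1 = 1177, q_1 = 42·1 + 0 = 42 → 1177/42
APPEND 2: p_2 = 2·1177 + 28 = 2382, q_2 = 2·42 + 1 = 85 → 2382/85
APPEND 47: p_3 = 47·2382 + 1177 = 113131, q_3 = 47·85 + 42 = 4037 → 113131/4037

28/1
113131/4037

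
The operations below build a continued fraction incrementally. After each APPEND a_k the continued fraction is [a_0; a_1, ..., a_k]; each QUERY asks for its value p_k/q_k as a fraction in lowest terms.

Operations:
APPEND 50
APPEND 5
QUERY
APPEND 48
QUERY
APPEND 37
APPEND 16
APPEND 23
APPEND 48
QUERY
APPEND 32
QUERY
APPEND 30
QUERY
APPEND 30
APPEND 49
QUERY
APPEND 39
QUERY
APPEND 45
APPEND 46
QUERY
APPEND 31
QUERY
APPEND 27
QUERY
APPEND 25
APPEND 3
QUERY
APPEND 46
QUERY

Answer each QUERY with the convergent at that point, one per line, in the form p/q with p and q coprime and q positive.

APPEND 50: p_0 = 50·1 + 0 = 50, q_0 = 50·0 + 1 = 1 → 50/1
APPEND 5: p_1 = 5·50 + 1 = 251, q_1 = 5·1 + 0 = 5 → 251/5
APPEND 48: p_2 = 48·251 + 50 = 12098, q_2 = 48·5 + 1 = 241 → 12098/241
APPEND 37: p_3 = 37·12098 + 251 = 447877, q_3 = 37·241 + 5 = 8922 → 447877/8922
APPEND 16: p_4 = 16·447877 + 12098 = 7178130, q_4 = 16·8922 + 241 = 142993 → 7178130/142993
APPEND 23: p_5 = 23·7178130 + 447877 = 165544867, q_5 = 23·142993 + 8922 = 3297761 → 165544867/3297761
APPEND 48: p_6 = 48·165544867 + 7178130 = 7953331746, q_6 = 48·3297761 + 142993 = 158435521 → 7953331746/158435521
APPEND 32: p_7 = 32·7953331746 + 165544867 = 254672160739, q_7 = 32·158435521 + 3297761 = 5073234433 → 254672160739/5073234433
APPEND 30: p_8 = 30·254672160739 + 7953331746 = 7648118153916, q_8 = 30·5073234433 + 158435521 = 152355468511 → 7648118153916/152355468511
APPEND 30: p_9 = 30·7648118153916 + 254672160739 = 229698216778219, q_9 = 30·152355468511 + 5073234433 = 4575737289763 → 229698216778219/4575737289763
APPEND 49: p_10 = 49·229698216778219 + 7648118153916 = 11262860740286647, q_10 = 49·4575737289763 + 152355468511 = 224363482666898 → 11262860740286647/224363482666898
APPEND 39: p_11 = 39·11262860740286647 + 229698216778219 = 439481267087957452, q_11 = 39·224363482666898 + 4575737289763 = 8754751561298785 → 439481267087957452/8754751561298785
APPEND 45: p_12 = 45·439481267087957452 + 11262860740286647 = 19787919879698371987, q_12 = 45·8754751561298785 + 224363482666898 = 394188183741112223 → 19787919879698371987/394188183741112223
APPEND 46: p_13 = 46·19787919879698371987 + 439481267087957452 = 910683795733213068854, q_13 = 46·394188183741112223 + 8754751561298785 = 18141411203652461043 → 910683795733213068854/18141411203652461043
APPEND 31: p_14 = 31·910683795733213068854 + 19787919879698371987 = 28250985587609303506461, q_14 = 31·18141411203652461043 + 394188183741112223 = 562777935496967404556 → 28250985587609303506461/562777935496967404556
APPEND 27: p_15 = 27·28250985587609303506461 + 910683795733213068854 = 763687294661184407743301, q_15 = 27·562777935496967404556 + 18141411203652461043 = 15213145669621772384055 → 763687294661184407743301/15213145669621772384055
APPEND 25: p_16 = 25·763687294661184407743301 + 28250985587609303506461 = 19120433352117219497088986, q_16 = 25·15213145669621772384055 + 562777935496967404556 = 380891419676041277005931 → 19120433352117219497088986/380891419676041277005931
APPEND 3: p_17 = 3·19120433352117219497088986 + 763687294661184407743301 = 58124987351012842899010259, q_17 = 3·380891419676041277005931 + 15213145669621772384055 = 1157887404697745603401848 → 58124987351012842899010259/1157887404697745603401848
APPEND 46: p_18 = 46·58124987351012842899010259 + 19120433352117219497088986 = 2692869851498707992851560900, q_18 = 46·1157887404697745603401848 + 380891419676041277005931 = 53643712035772339033490939 → 2692869851498707992851560900/53643712035772339033490939

251/5
12098/241
7953331746/158435521
254672160739/5073234433
7648118153916/152355468511
11262860740286647/224363482666898
439481267087957452/8754751561298785
910683795733213068854/18141411203652461043
28250985587609303506461/562777935496967404556
763687294661184407743301/15213145669621772384055
58124987351012842899010259/1157887404697745603401848
2692869851498707992851560900/53643712035772339033490939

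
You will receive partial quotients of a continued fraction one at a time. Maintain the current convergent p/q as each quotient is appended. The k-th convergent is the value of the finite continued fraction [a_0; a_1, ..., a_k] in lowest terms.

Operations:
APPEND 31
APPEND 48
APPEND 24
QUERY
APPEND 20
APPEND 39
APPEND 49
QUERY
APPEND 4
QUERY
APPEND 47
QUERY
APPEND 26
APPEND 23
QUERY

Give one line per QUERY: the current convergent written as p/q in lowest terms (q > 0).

35767/1153
1372329631/44238993
5517310622/177858337
260685928865/8403580832
156277769534441/5037835660119

APPEND 31: p_0 = 31·1 + 0 = 31, q_0 = 31·0 + 1 = 1 → 31/1
APPEND 48: p_1 = 48·31 + 1 = 1489, q_1 = 48·1 + 0 = 48 → 1489/48
APPEND 24: p_2 = 24·1489 + 31 = 35767, q_2 = 24·48 + 1 = 1153 → 35767/1153
APPEND 20: p_3 = 20·35767 + 1489 = 716829, q_3 = 20·1153 + 48 = 23108 → 716829/23108
APPEND 39: p_4 = 39·716829 + 35767 = 27992098, q_4 = 39·23108 + 1153 = 902365 → 27992098/902365
APPEND 49: p_5 = 49·27992098 + 716829 = 1372329631, q_5 = 49·902365 + 23108 = 44238993 → 1372329631/44238993
APPEND 4: p_6 = 4·1372329631 + 27992098 = 5517310622, q_6 = 4·44238993 + 902365 = 177858337 → 5517310622/177858337
APPEND 47: p_7 = 47·5517310622 + 1372329631 = 260685928865, q_7 = 47·177858337 + 44238993 = 8403580832 → 260685928865/8403580832
APPEND 26: p_8 = 26·260685928865 + 5517310622 = 6783351461112, q_8 = 26·8403580832 + 177858337 = 218670959969 → 6783351461112/218670959969
APPEND 23: p_9 = 23·6783351461112 + 260685928865 = 156277769534441, q_9 = 23·218670959969 + 8403580832 = 5037835660119 → 156277769534441/5037835660119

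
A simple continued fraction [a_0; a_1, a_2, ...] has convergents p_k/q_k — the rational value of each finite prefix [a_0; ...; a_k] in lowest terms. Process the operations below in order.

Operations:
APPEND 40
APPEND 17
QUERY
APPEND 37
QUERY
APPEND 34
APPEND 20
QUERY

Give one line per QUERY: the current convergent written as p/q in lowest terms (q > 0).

APPEND 40: p_0 = 40·1 + 0 = 40, q_0 = 40·0 + 1 = 1 → 40/1
APPEND 17: p_1 = 17·40 + 1 = 681, q_1 = 17·1 + 0 = 17 → 681/17
APPEND 37: p_2 = 37·681 + 40 = 25237, q_2 = 37·17 + 1 = 630 → 25237/630
APPEND 34: p_3 = 34·25237 + 681 = 858739, q_3 = 34·630 + 17 = 21437 → 858739/21437
APPEND 20: p_4 = 20·858739 + 25237 = 17200017, q_4 = 20·21437 + 630 = 429370 → 17200017/429370

681/17
25237/630
17200017/429370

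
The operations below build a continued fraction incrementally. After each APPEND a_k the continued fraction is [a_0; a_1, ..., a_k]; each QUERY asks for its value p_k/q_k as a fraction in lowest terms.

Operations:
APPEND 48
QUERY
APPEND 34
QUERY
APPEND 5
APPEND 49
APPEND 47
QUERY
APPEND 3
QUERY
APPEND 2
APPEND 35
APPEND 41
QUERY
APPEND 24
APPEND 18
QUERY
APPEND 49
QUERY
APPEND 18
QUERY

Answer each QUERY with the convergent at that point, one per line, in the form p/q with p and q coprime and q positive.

APPEND 48: p_0 = 48·1 + 0 = 48, q_0 = 48·0 + 1 = 1 → 48/1
APPEND 34: p_1 = 34·48 + 1 = 1633, q_1 = 34·1 + 0 = 34 → 1633/34
APPEND 5: p_2 = 5·1633 + 48 = 8213, q_2 = 5·34 + 1 = 171 → 8213/171
APPEND 49: p_3 = 49·8213 + 1633 = 404070, q_3 = 49·171 + 34 = 8413 → 404070/8413
APPEND 47: p_4 = 47·404070 + 8213 = 18999503, q_4 = 47·8413 + 171 = 395582 → 18999503/395582
APPEND 3: p_5 = 3·18999503 + 404070 = 57402579, q_5 = 3·395582 + 8413 = 1195159 → 57402579/1195159
APPEND 2: p_6 = 2·57402579 + 18999503 = 133804661, q_6 = 2·1195159 + 395582 = 2785900 → 133804661/2785900
APPEND 35: p_7 = 35·133804661 + 57402579 = 4740565714, q_7 = 35·2785900 + 1195159 = 98701659 → 4740565714/98701659
APPEND 41: p_8 = 41·4740565714 + 133804661 = 194496998935, q_8 = 41·98701659 + 2785900 = 4049553919 → 194496998935/4049553919
APPEND 24: p_9 = 24·194496998935 + 4740565714 = 4672668540154, q_9 = 24·4049553919 + 98701659 = 97287995715 → 4672668540154/97287995715
APPEND 18: p_10 = 18·4672668540154 + 194496998935 = 84302530721707, q_10 = 18·97287995715 + 4049553919 = 1755233476789 → 84302530721707/1755233476789
APPEND 49: p_11 = 49·84302530721707 + 4672668540154 = 4135496673903797, q_11 = 49·1755233476789 + 97287995715 = 86103728358376 → 4135496673903797/86103728358376
APPEND 18: p_12 = 18·4135496673903797 + 84302530721707 = 74523242660990053, q_12 = 18·86103728358376 + 1755233476789 = 1551622343927557 → 74523242660990053/1551622343927557

48/1
1633/34
18999503/395582
57402579/1195159
194496998935/4049553919
84302530721707/1755233476789
4135496673903797/86103728358376
74523242660990053/1551622343927557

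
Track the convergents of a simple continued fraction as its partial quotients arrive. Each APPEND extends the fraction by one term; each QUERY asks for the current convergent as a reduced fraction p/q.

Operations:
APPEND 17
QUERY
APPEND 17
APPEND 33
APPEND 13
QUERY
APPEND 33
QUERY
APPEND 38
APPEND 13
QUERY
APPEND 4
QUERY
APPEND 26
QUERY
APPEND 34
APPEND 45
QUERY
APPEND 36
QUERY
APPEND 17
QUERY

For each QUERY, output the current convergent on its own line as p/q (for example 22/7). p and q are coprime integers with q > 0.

17/1
124921/7323
4131980/242221
2046954073/119994594
8344956453/489190097
219015821851/12838937116
335688746294266/19678426278961
12092249749492963/708860359094637
205903934487674637/12070304530887790

APPEND 17: p_0 = 17·1 + 0 = 17, q_0 = 17·0 + 1 = 1 → 17/1
APPEND 17: p_1 = 17·17 + 1 = 290, q_1 = 17·1 + 0 = 17 → 290/17
APPEND 33: p_2 = 33·290 + 17 = 9587, q_2 = 33·17 + 1 = 562 → 9587/562
APPEND 13: p_3 = 13·9587 + 290 = 124921, q_3 = 13·562 + 17 = 7323 → 124921/7323
APPEND 33: p_4 = 33·124921 + 9587 = 4131980, q_4 = 33·7323 + 562 = 242221 → 4131980/242221
APPEND 38: p_5 = 38·4131980 + 124921 = 157140161, q_5 = 38·242221 + 7323 = 9211721 → 157140161/9211721
APPEND 13: p_6 = 13·157140161 + 4131980 = 2046954073, q_6 = 13·9211721 + 242221 = 119994594 → 2046954073/119994594
APPEND 4: p_7 = 4·2046954073 + 157140161 = 8344956453, q_7 = 4·119994594 + 9211721 = 489190097 → 8344956453/489190097
APPEND 26: p_8 = 26·8344956453 + 2046954073 = 219015821851, q_8 = 26·489190097 + 119994594 = 12838937116 → 219015821851/12838937116
APPEND 34: p_9 = 34·219015821851 + 8344956453 = 7454882899387, q_9 = 34·12838937116 + 489190097 = 437013052041 → 7454882899387/437013052041
APPEND 45: p_10 = 45·7454882899387 + 219015821851 = 335688746294266, q_10 = 45·437013052041 + 12838937116 = 19678426278961 → 335688746294266/19678426278961
APPEND 36: p_11 = 36·335688746294266 + 7454882899387 = 12092249749492963, q_11 = 36·19678426278961 + 437013052041 = 708860359094637 → 12092249749492963/708860359094637
APPEND 17: p_12 = 17·12092249749492963 + 335688746294266 = 205903934487674637, q_12 = 17·708860359094637 + 19678426278961 = 12070304530887790 → 205903934487674637/12070304530887790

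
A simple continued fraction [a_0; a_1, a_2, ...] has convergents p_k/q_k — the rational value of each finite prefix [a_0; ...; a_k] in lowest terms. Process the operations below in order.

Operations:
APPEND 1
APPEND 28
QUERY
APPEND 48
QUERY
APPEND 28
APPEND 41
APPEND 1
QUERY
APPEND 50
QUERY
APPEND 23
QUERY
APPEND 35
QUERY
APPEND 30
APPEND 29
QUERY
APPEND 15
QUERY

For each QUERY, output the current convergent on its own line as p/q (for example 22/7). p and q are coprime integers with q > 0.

APPEND 1: p_0 = 1·1 + 0 = 1, q_0 = 1·0 + 1 = 1 → 1/1
APPEND 28: p_1 = 28·1 + 1 = 29, q_1 = 28·1 + 0 = 28 → 29/28
APPEND 48: p_2 = 48·29 + 1 = 1393, q_2 = 48·28 + 1 = 1345 → 1393/1345
APPEND 28: p_3 = 28·1393 + 29 = 39033, q_3 = 28·1345 + 28 = 37688 → 39033/37688
APPEND 41: p_4 = 41·39033 + 1393 = 1601746, q_4 = 41·37688 + 1345 = 1546553 → 1601746/1546553
APPEND 1: p_5 = 1·1601746 + 39033 = 1640779, q_5 = 1·1546553 + 37688 = 1584241 → 1640779/1584241
APPEND 50: p_6 = 50·1640779 + 1601746 = 83640696, q_6 = 50·1584241 + 1546553 = 80758603 → 83640696/80758603
APPEND 23: p_7 = 23·83640696 + 1640779 = 1925376787, q_7 = 23·80758603 + 1584241 = 1859032110 → 1925376787/1859032110
APPEND 35: p_8 = 35·1925376787 + 83640696 = 67471828241, q_8 = 35·1859032110 + 80758603 = 65146882453 → 67471828241/65146882453
APPEND 30: p_9 = 30·67471828241 + 1925376787 = 2026080224017, q_9 = 30·65146882453 + 1859032110 = 1956265505700 → 2026080224017/1956265505700
APPEND 29: p_10 = 29·2026080224017 + 67471828241 = 58823798324734, q_10 = 29·1956265505700 + 65146882453 = 56796846547753 → 58823798324734/56796846547753
APPEND 15: p_11 = 15·58823798324734 + 2026080224017 = 884383055095027, q_11 = 15·56796846547753 + 1956265505700 = 853908963721995 → 884383055095027/853908963721995

29/28
1393/1345
1640779/1584241
83640696/80758603
1925376787/1859032110
67471828241/65146882453
58823798324734/56796846547753
884383055095027/853908963721995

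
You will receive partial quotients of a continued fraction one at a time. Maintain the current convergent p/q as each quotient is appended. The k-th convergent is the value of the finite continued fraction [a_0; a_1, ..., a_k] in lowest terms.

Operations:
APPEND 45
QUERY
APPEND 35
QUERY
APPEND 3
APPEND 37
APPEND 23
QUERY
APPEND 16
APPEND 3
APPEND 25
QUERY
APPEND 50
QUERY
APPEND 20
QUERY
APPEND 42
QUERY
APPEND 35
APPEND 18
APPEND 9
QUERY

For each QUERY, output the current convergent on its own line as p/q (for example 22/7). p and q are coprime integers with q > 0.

APPEND 45: p_0 = 45·1 + 0 = 45, q_0 = 45·0 + 1 = 1 → 45/1
APPEND 35: p_1 = 35·45 + 1 = 1576, q_1 = 35·1 + 0 = 35 → 1576/35
APPEND 3: p_2 = 3·1576 + 45 = 4773, q_2 = 3·35 + 1 = 106 → 4773/106
APPEND 37: p_3 = 37·4773 + 1576 = 178177, q_3 = 37·106 + 35 = 3957 → 178177/3957
APPEND 23: p_4 = 23·178177 + 4773 = 4102844, q_4 = 23·3957 + 106 = 91117 → 4102844/91117
APPEND 16: p_5 = 16·4102844 + 178177 = 65823681, q_5 = 16·91117 + 3957 = 1461829 → 65823681/1461829
APPEND 3: p_6 = 3·65823681 + 4102844 = 201573887, q_6 = 3·1461829 + 91117 = 4476604 → 201573887/4476604
APPEND 25: p_7 = 25·201573887 + 65823681 = 5105170856, q_7 = 25·4476604 + 1461829 = 113376929 → 5105170856/113376929
APPEND 50: p_8 = 50·5105170856 + 201573887 = 255460116687, q_8 = 50·113376929 + 4476604 = 5673323054 → 255460116687/5673323054
APPEND 20: p_9 = 20·255460116687 + 5105170856 = 5114307504596, q_9 = 20·5673323054 + 113376929 = 113579838009 → 5114307504596/113579838009
APPEND 42: p_10 = 42·5114307504596 + 255460116687 = 215056375309719, q_10 = 42·113579838009 + 5673323054 = 4776026519432 → 215056375309719/4776026519432
APPEND 35: p_11 = 35·215056375309719 + 5114307504596 = 7532087443344761, q_11 = 35·4776026519432 + 113579838009 = 167274508018129 → 7532087443344761/167274508018129
APPEND 18: p_12 = 18·7532087443344761 + 215056375309719 = 135792630355515417, q_12 = 18·167274508018129 + 4776026519432 = 3015717170845754 → 135792630355515417/3015717170845754
APPEND 9: p_13 = 9·135792630355515417 + 7532087443344761 = 1229665760642983514, q_13 = 9·3015717170845754 + 167274508018129 = 27308729045629915 → 1229665760642983514/27308729045629915

45/1
1576/35
4102844/91117
5105170856/113376929
255460116687/5673323054
5114307504596/113579838009
215056375309719/4776026519432
1229665760642983514/27308729045629915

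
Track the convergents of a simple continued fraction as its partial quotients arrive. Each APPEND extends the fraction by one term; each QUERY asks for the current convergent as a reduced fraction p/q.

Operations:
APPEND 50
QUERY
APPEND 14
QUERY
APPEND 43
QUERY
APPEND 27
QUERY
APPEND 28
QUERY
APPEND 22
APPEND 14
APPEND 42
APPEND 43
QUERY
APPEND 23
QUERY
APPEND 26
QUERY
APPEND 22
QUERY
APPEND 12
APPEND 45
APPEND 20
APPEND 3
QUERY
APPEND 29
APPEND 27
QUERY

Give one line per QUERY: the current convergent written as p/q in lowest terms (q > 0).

APPEND 50: p_0 = 50·1 + 0 = 50, q_0 = 50·0 + 1 = 1 → 50/1
APPEND 14: p_1 = 14·50 + 1 = 701, q_1 = 14·1 + 0 = 14 → 701/14
APPEND 43: p_2 = 43·701 + 50 = 30193, q_2 = 43·14 + 1 = 603 → 30193/603
APPEND 27: p_3 = 27·30193 + 701 = 815912, q_3 = 27·603 + 14 = 16295 → 815912/16295
APPEND 28: p_4 = 28·815912 + 30193 = 22875729, q_4 = 28·16295 + 603 = 456863 → 22875729/456863
APPEND 22: p_5 = 22·22875729 + 815912 = 504081950, q_5 = 22·456863 + 16295 = 10067281 → 504081950/10067281
APPEND 14: p_6 = 14·504081950 + 22875729 = 7080023029, q_6 = 14·10067281 + 456863 = 141398797 → 7080023029/141398797
APPEND 42: p_7 = 42·7080023029 + 504081950 = 297865049168, q_7 = 42·141398797 + 10067281 = 5948816755 → 297865049168/5948816755
APPEND 43: p_8 = 43·297865049168 + 7080023029 = 12815277137253, q_8 = 43·5948816755 + 141398797 = 255940519262 → 12815277137253/255940519262
APPEND 23: p_9 = 23·12815277137253 + 297865049168 = 295049239205987, q_9 = 23·255940519262 + 5948816755 = 5892580759781 → 295049239205987/5892580759781
APPEND 26: p_10 = 26·295049239205987 + 12815277137253 = 7684095496492915, q_10 = 26·5892580759781 + 255940519262 = 153463040273568 → 7684095496492915/153463040273568
APPEND 22: p_11 = 22·7684095496492915 + 295049239205987 = 169345150162050117, q_11 = 22·153463040273568 + 5892580759781 = 3382079466778277 → 169345150162050117/3382079466778277
APPEND 12: p_12 = 12·169345150162050117 + 7684095496492915 = 2039825897441094319, q_12 = 12·3382079466778277 + 153463040273568 = 40738416641612892 → 2039825897441094319/40738416641612892
APPEND 45: p_13 = 45·2039825897441094319 + 169345150162050117 = 91961510535011294472, q_13 = 45·40738416641612892 + 3382079466778277 = 1836610828339358417 → 91961510535011294472/1836610828339358417
APPEND 20: p_14 = 20·91961510535011294472 + 2039825897441094319 = 1841270036597666983759, q_14 = 20·1836610828339358417 + 40738416641612892 = 36772954983428781232 → 1841270036597666983759/36772954983428781232
APPEND 3: p_15 = 3·1841270036597666983759 + 91961510535011294472 = 5615771620328012245749, q_15 = 3·36772954983428781232 + 1836610828339358417 = 112155475778625702113 → 5615771620328012245749/112155475778625702113
APPEND 29: p_16 = 29·5615771620328012245749 + 1841270036597666983759 = 164698647026110022110480, q_16 = 29·112155475778625702113 + 36772954983428781232 = 3289281752563574142509 → 164698647026110022110480/3289281752563574142509
APPEND 27: p_17 = 27·164698647026110022110480 + 5615771620328012245749 = 4452479241325298609228709, q_17 = 27·3289281752563574142509 + 112155475778625702113 = 88922762794995127549856 → 4452479241325298609228709/88922762794995127549856

50/1
701/14
30193/603
815912/16295
22875729/456863
12815277137253/255940519262
295049239205987/5892580759781
7684095496492915/153463040273568
169345150162050117/3382079466778277
5615771620328012245749/112155475778625702113
4452479241325298609228709/88922762794995127549856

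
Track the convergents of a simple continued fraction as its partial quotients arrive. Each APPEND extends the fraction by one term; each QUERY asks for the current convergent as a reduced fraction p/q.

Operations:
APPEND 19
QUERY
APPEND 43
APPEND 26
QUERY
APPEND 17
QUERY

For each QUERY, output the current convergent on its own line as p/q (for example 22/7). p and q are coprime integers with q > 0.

APPEND 19: p_0 = 19·1 + 0 = 19, q_0 = 19·0 + 1 = 1 → 19/1
APPEND 43: p_1 = 43·19 + 1 = 818, q_1 = 43·1 + 0 = 43 → 818/43
APPEND 26: p_2 = 26·818 + 19 = 21287, q_2 = 26·43 + 1 = 1119 → 21287/1119
APPEND 17: p_3 = 17·21287 + 818 = 362697, q_3 = 17·1119 + 43 = 19066 → 362697/19066

19/1
21287/1119
362697/19066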